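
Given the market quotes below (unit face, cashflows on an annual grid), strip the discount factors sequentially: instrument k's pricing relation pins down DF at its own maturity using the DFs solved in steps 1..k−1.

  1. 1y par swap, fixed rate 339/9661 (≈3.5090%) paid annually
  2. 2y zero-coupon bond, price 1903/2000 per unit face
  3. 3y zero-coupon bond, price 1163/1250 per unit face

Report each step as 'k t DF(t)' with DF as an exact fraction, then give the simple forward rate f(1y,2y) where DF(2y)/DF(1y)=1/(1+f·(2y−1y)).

step 1 [1y] swap r/1=339/9661: DF=(1 − 339/9661·(0))/(1+339/9661) = 9661/10000 ≈ 0.966100
step 2 [2y] zero: DF = P = 1903/2000 ≈ 0.951500
step 3 [3y] zero: DF = P = 1163/1250 ≈ 0.930400

1 1 9661/10000
2 2 1903/2000
3 3 1163/1250
f(1y,2y) = ((9661/10000)/(1903/2000) − 1)/(1) = 146/9515 ≈ 1.5344%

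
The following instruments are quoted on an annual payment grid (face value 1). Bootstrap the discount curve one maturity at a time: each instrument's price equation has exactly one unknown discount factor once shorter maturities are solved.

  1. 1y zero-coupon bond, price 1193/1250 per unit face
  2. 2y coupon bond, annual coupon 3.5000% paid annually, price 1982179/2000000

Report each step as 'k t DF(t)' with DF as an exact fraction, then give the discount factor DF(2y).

1 1 1193/1250
2 2 9253/10000
DF(2y) = 9253/10000 ≈ 0.925300

step 1 [1y] zero: DF = P = 1193/1250 ≈ 0.954400
step 2 [2y] bond c/1=7/200: DF=(1982179/2000000 − 7/200·(0.954400))/(1+7/200) = 9253/10000 ≈ 0.925300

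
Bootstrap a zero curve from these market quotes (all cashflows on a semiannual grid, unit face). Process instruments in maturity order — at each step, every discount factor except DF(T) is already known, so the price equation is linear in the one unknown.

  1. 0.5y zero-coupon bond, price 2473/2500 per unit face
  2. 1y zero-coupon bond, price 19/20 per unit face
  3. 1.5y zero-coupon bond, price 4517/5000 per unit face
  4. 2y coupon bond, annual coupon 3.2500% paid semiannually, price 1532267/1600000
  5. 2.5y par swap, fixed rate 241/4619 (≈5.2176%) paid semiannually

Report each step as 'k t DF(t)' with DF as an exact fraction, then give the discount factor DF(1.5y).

step 1 [0.5y] zero: DF = P = 2473/2500 ≈ 0.989200
step 2 [1y] zero: DF = P = 19/20 ≈ 0.950000
step 3 [1.5y] zero: DF = P = 4517/5000 ≈ 0.903400
step 4 [2y] bond c/2=13/800: DF=(1532267/1600000 − 13/800·(0.989200+0.950000+0.903400))/(1+13/800) = 8969/10000 ≈ 0.896900
step 5 [2.5y] swap r/2=241/9238: DF=(1 − 241/9238·(0.989200+0.950000+0.903400+0.896900))/(1+241/9238) = 1759/2000 ≈ 0.879500

1 1/2 2473/2500
2 1 19/20
3 3/2 4517/5000
4 2 8969/10000
5 5/2 1759/2000
DF(1.5y) = 4517/5000 ≈ 0.903400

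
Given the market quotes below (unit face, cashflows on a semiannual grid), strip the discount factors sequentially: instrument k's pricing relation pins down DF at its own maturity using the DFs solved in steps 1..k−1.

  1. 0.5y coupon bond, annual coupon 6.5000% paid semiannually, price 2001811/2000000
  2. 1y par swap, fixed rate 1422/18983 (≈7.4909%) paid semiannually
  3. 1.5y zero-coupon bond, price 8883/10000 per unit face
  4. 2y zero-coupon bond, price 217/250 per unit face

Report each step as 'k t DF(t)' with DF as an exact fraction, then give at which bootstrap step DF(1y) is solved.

step 1 [0.5y] bond c/2=13/400: DF=(2001811/2000000 − 13/400·(0))/(1+13/400) = 4847/5000 ≈ 0.969400
step 2 [1y] swap r/2=711/18983: DF=(1 − 711/18983·(0.969400))/(1+711/18983) = 9289/10000 ≈ 0.928900
step 3 [1.5y] zero: DF = P = 8883/10000 ≈ 0.888300
step 4 [2y] zero: DF = P = 217/250 ≈ 0.868000

1 1/2 4847/5000
2 1 9289/10000
3 3/2 8883/10000
4 2 217/250
DF(1y) is solved at step 2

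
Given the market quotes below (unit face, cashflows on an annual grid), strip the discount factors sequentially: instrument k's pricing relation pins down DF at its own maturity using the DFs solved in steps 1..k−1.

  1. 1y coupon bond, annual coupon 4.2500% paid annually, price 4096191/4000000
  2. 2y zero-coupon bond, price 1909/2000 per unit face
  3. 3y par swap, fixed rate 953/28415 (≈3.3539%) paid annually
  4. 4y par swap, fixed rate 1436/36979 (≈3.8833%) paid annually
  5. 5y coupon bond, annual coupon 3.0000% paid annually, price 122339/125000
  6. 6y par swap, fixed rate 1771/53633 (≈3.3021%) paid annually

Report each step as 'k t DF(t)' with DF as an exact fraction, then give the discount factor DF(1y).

step 1 [1y] bond c/1=17/400: DF=(4096191/4000000 − 17/400·(0))/(1+17/400) = 9823/10000 ≈ 0.982300
step 2 [2y] zero: DF = P = 1909/2000 ≈ 0.954500
step 3 [3y] swap r/1=953/28415: DF=(1 − 953/28415·(0.982300+0.954500))/(1+953/28415) = 9047/10000 ≈ 0.904700
step 4 [4y] swap r/1=1436/36979: DF=(1 − 1436/36979·(0.982300+0.954500+0.904700))/(1+1436/36979) = 2141/2500 ≈ 0.856400
step 5 [5y] bond c/1=3/100: DF=(122339/125000 − 3/100·(0.982300+0.954500+0.904700+0.856400))/(1+3/100) = 337/400 ≈ 0.842500
step 6 [6y] swap r/1=1771/53633: DF=(1 − 1771/53633·(0.982300+0.954500+0.904700+0.856400+0.842500))/(1+1771/53633) = 8229/10000 ≈ 0.822900

1 1 9823/10000
2 2 1909/2000
3 3 9047/10000
4 4 2141/2500
5 5 337/400
6 6 8229/10000
DF(1y) = 9823/10000 ≈ 0.982300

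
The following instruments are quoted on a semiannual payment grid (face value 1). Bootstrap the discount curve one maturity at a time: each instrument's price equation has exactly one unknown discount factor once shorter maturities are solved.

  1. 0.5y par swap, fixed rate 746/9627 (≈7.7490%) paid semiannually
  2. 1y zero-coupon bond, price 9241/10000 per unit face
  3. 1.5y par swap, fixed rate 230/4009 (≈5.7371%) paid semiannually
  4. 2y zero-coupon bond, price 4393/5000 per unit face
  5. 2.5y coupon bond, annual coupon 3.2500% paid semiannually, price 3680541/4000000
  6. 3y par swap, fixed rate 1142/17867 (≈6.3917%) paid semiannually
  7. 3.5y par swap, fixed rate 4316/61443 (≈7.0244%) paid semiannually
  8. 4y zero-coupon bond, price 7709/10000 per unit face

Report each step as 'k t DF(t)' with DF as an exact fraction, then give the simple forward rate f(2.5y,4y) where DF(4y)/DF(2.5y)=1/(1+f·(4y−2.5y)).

step 1 [0.5y] swap r/2=373/9627: DF=(1 − 373/9627·(0))/(1+373/9627) = 9627/10000 ≈ 0.962700
step 2 [1y] zero: DF = P = 9241/10000 ≈ 0.924100
step 3 [1.5y] swap r/2=115/4009: DF=(1 − 115/4009·(0.962700+0.924100))/(1+115/4009) = 1839/2000 ≈ 0.919500
step 4 [2y] zero: DF = P = 4393/5000 ≈ 0.878600
step 5 [2.5y] bond c/2=13/800: DF=(3680541/4000000 − 13/800·(0.962700+0.924100+0.919500+0.878600))/(1+13/800) = 1693/2000 ≈ 0.846500
step 6 [3y] swap r/2=571/17867: DF=(1 − 571/17867·(0.962700+0.924100+0.919500+0.878600+0.846500))/(1+571/17867) = 8287/10000 ≈ 0.828700
step 7 [3.5y] swap r/2=2158/61443: DF=(1 − 2158/61443·(0.962700+0.924100+0.919500+0.878600+0.846500+0.828700))/(1+2158/61443) = 3921/5000 ≈ 0.784200
step 8 [4y] zero: DF = P = 7709/10000 ≈ 0.770900

1 1/2 9627/10000
2 1 9241/10000
3 3/2 1839/2000
4 2 4393/5000
5 5/2 1693/2000
6 3 8287/10000
7 7/2 3921/5000
8 4 7709/10000
f(2.5y,4y) = ((1693/2000)/(7709/10000) − 1)/(3/2) = 504/7709 ≈ 6.5378%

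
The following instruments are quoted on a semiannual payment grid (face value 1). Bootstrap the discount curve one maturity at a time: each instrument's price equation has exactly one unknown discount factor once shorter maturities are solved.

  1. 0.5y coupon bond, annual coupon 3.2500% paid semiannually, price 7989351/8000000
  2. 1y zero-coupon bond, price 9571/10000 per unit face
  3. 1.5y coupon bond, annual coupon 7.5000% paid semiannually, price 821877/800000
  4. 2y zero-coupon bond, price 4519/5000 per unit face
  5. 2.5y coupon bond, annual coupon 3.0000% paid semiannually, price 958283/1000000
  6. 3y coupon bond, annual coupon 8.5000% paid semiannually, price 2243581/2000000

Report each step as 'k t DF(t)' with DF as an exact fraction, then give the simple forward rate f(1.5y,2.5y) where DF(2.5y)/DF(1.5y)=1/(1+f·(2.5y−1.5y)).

1 1/2 9827/10000
2 1 9571/10000
3 3/2 9201/10000
4 2 4519/5000
5 5/2 1777/2000
6 3 554/625
f(1.5y,2.5y) = ((9201/10000)/(1777/2000) − 1)/(1) = 316/8885 ≈ 3.5566%

step 1 [0.5y] bond c/2=13/800: DF=(7989351/8000000 − 13/800·(0))/(1+13/800) = 9827/10000 ≈ 0.982700
step 2 [1y] zero: DF = P = 9571/10000 ≈ 0.957100
step 3 [1.5y] bond c/2=3/80: DF=(821877/800000 − 3/80·(0.982700+0.957100))/(1+3/80) = 9201/10000 ≈ 0.920100
step 4 [2y] zero: DF = P = 4519/5000 ≈ 0.903800
step 5 [2.5y] bond c/2=3/200: DF=(958283/1000000 − 3/200·(0.982700+0.957100+0.920100+0.903800))/(1+3/200) = 1777/2000 ≈ 0.888500
step 6 [3y] bond c/2=17/400: DF=(2243581/2000000 − 17/400·(0.982700+0.957100+0.920100+0.903800+0.888500))/(1+17/400) = 554/625 ≈ 0.886400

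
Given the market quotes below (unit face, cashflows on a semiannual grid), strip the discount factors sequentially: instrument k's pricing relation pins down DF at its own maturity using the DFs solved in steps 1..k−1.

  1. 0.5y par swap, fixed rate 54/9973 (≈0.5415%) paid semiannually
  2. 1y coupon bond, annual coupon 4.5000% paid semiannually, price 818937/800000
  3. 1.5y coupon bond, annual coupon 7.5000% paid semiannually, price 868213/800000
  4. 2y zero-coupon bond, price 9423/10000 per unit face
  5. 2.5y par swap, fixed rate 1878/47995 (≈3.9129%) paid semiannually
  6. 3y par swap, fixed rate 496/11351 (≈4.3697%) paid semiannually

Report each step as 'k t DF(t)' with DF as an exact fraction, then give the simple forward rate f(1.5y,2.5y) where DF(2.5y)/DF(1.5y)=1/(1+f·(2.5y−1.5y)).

1 1/2 9973/10000
2 1 612/625
3 3/2 4873/5000
4 2 9423/10000
5 5/2 9061/10000
6 3 219/250
f(1.5y,2.5y) = ((4873/5000)/(9061/10000) − 1)/(1) = 685/9061 ≈ 7.5599%

step 1 [0.5y] swap r/2=27/9973: DF=(1 − 27/9973·(0))/(1+27/9973) = 9973/10000 ≈ 0.997300
step 2 [1y] bond c/2=9/400: DF=(818937/800000 − 9/400·(0.997300))/(1+9/400) = 612/625 ≈ 0.979200
step 3 [1.5y] bond c/2=3/80: DF=(868213/800000 − 3/80·(0.997300+0.979200))/(1+3/80) = 4873/5000 ≈ 0.974600
step 4 [2y] zero: DF = P = 9423/10000 ≈ 0.942300
step 5 [2.5y] swap r/2=939/47995: DF=(1 − 939/47995·(0.997300+0.979200+0.974600+0.942300))/(1+939/47995) = 9061/10000 ≈ 0.906100
step 6 [3y] swap r/2=248/11351: DF=(1 − 248/11351·(0.997300+0.979200+0.974600+0.942300+0.906100))/(1+248/11351) = 219/250 ≈ 0.876000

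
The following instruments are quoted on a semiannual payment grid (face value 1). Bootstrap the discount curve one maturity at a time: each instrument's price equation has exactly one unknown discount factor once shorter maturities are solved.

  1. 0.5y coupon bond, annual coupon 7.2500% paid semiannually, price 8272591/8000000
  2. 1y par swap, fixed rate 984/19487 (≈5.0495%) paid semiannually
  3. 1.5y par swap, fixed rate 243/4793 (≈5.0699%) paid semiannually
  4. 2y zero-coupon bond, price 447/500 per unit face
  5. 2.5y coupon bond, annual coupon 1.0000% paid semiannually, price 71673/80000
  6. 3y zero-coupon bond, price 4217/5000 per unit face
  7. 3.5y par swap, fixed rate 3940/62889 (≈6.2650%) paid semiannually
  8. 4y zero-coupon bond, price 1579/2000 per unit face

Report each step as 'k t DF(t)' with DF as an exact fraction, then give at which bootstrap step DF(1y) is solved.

1 1/2 9979/10000
2 1 2377/2500
3 3/2 9271/10000
4 2 447/500
5 5/2 8727/10000
6 3 4217/5000
7 7/2 803/1000
8 4 1579/2000
DF(1y) is solved at step 2

step 1 [0.5y] bond c/2=29/800: DF=(8272591/8000000 − 29/800·(0))/(1+29/800) = 9979/10000 ≈ 0.997900
step 2 [1y] swap r/2=492/19487: DF=(1 − 492/19487·(0.997900))/(1+492/19487) = 2377/2500 ≈ 0.950800
step 3 [1.5y] swap r/2=243/9586: DF=(1 − 243/9586·(0.997900+0.950800))/(1+243/9586) = 9271/10000 ≈ 0.927100
step 4 [2y] zero: DF = P = 447/500 ≈ 0.894000
step 5 [2.5y] bond c/2=1/200: DF=(71673/80000 − 1/200·(0.997900+0.950800+0.927100+0.894000))/(1+1/200) = 8727/10000 ≈ 0.872700
step 6 [3y] zero: DF = P = 4217/5000 ≈ 0.843400
step 7 [3.5y] swap r/2=1970/62889: DF=(1 − 1970/62889·(0.997900+0.950800+0.927100+0.894000+0.872700+0.843400))/(1+1970/62889) = 803/1000 ≈ 0.803000
step 8 [4y] zero: DF = P = 1579/2000 ≈ 0.789500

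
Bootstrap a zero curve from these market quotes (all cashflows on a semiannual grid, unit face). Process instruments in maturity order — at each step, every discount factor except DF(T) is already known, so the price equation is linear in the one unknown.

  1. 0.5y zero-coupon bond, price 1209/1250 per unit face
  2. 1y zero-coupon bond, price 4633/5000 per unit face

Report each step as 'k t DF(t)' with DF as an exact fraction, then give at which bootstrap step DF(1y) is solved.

1 1/2 1209/1250
2 1 4633/5000
DF(1y) is solved at step 2

step 1 [0.5y] zero: DF = P = 1209/1250 ≈ 0.967200
step 2 [1y] zero: DF = P = 4633/5000 ≈ 0.926600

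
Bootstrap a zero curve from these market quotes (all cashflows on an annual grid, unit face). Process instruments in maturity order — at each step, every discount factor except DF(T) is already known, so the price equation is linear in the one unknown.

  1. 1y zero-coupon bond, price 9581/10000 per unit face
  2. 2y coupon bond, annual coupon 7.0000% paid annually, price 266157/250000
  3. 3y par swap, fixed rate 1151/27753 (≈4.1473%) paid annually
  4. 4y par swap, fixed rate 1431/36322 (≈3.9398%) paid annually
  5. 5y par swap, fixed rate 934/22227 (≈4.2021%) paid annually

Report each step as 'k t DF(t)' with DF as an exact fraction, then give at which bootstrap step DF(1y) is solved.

step 1 [1y] zero: DF = P = 9581/10000 ≈ 0.958100
step 2 [2y] bond c/1=7/100: DF=(266157/250000 − 7/100·(0.958100))/(1+7/100) = 9323/10000 ≈ 0.932300
step 3 [3y] swap r/1=1151/27753: DF=(1 − 1151/27753·(0.958100+0.932300))/(1+1151/27753) = 8849/10000 ≈ 0.884900
step 4 [4y] swap r/1=1431/36322: DF=(1 − 1431/36322·(0.958100+0.932300+0.884900))/(1+1431/36322) = 8569/10000 ≈ 0.856900
step 5 [5y] swap r/1=934/22227: DF=(1 − 934/22227·(0.958100+0.932300+0.884900+0.856900))/(1+934/22227) = 2033/2500 ≈ 0.813200

1 1 9581/10000
2 2 9323/10000
3 3 8849/10000
4 4 8569/10000
5 5 2033/2500
DF(1y) is solved at step 1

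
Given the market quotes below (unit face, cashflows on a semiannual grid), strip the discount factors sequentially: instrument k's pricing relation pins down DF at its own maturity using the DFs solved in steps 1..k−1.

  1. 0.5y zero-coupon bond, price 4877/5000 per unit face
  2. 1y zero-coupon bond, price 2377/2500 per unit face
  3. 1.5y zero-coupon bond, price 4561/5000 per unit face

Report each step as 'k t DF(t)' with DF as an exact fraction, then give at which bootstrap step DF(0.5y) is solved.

1 1/2 4877/5000
2 1 2377/2500
3 3/2 4561/5000
DF(0.5y) is solved at step 1

step 1 [0.5y] zero: DF = P = 4877/5000 ≈ 0.975400
step 2 [1y] zero: DF = P = 2377/2500 ≈ 0.950800
step 3 [1.5y] zero: DF = P = 4561/5000 ≈ 0.912200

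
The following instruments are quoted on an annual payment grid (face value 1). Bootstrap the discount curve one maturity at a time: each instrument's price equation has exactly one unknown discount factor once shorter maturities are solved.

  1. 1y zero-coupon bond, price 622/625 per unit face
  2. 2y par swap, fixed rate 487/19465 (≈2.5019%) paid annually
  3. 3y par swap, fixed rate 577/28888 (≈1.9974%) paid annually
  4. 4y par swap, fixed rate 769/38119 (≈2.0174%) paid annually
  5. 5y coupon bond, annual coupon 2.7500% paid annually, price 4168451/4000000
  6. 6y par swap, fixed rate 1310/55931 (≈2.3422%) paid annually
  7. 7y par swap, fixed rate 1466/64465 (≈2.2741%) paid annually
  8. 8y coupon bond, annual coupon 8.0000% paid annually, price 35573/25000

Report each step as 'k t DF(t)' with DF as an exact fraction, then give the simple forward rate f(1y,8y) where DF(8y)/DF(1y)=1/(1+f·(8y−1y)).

step 1 [1y] zero: DF = P = 622/625 ≈ 0.995200
step 2 [2y] swap r/1=487/19465: DF=(1 − 487/19465·(0.995200))/(1+487/19465) = 9513/10000 ≈ 0.951300
step 3 [3y] swap r/1=577/28888: DF=(1 − 577/28888·(0.995200+0.951300))/(1+577/28888) = 9423/10000 ≈ 0.942300
step 4 [4y] swap r/1=769/38119: DF=(1 − 769/38119·(0.995200+0.951300+0.942300))/(1+769/38119) = 9231/10000 ≈ 0.923100
step 5 [5y] bond c/1=11/400: DF=(4168451/4000000 − 11/400·(0.995200+0.951300+0.942300+0.923100))/(1+11/400) = 4561/5000 ≈ 0.912200
step 6 [6y] swap r/1=1310/55931: DF=(1 − 1310/55931·(0.995200+0.951300+0.942300+0.923100+0.912200))/(1+1310/55931) = 869/1000 ≈ 0.869000
step 7 [7y] swap r/1=1466/64465: DF=(1 − 1466/64465·(0.995200+0.951300+0.942300+0.923100+0.912200+0.869000))/(1+1466/64465) = 4267/5000 ≈ 0.853400
step 8 [8y] bond c/1=2/25: DF=(35573/25000 − 2/25·(0.995200+0.951300+0.942300+0.923100+0.912200+0.869000+0.853400))/(1+2/25) = 21/25 ≈ 0.840000

1 1 622/625
2 2 9513/10000
3 3 9423/10000
4 4 9231/10000
5 5 4561/5000
6 6 869/1000
7 7 4267/5000
8 8 21/25
f(1y,8y) = ((622/625)/(21/25) − 1)/(7) = 97/3675 ≈ 2.6395%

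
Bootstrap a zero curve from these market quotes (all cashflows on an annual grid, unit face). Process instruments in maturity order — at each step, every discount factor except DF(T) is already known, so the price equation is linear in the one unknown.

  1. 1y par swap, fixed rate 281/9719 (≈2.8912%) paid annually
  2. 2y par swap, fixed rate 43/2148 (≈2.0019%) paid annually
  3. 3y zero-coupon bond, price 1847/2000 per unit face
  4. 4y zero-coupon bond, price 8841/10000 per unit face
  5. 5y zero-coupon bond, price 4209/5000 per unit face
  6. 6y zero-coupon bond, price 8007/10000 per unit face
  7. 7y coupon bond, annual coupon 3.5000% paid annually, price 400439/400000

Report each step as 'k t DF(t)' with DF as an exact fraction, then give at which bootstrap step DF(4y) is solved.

step 1 [1y] swap r/1=281/9719: DF=(1 − 281/9719·(0))/(1+281/9719) = 9719/10000 ≈ 0.971900
step 2 [2y] swap r/1=43/2148: DF=(1 − 43/2148·(0.971900))/(1+43/2148) = 9613/10000 ≈ 0.961300
step 3 [3y] zero: DF = P = 1847/2000 ≈ 0.923500
step 4 [4y] zero: DF = P = 8841/10000 ≈ 0.884100
step 5 [5y] zero: DF = P = 4209/5000 ≈ 0.841800
step 6 [6y] zero: DF = P = 8007/10000 ≈ 0.800700
step 7 [7y] bond c/1=7/200: DF=(400439/400000 − 7/200·(0.971900+0.961300+0.923500+0.884100+0.841800+0.800700))/(1+7/200) = 1963/2500 ≈ 0.785200

1 1 9719/10000
2 2 9613/10000
3 3 1847/2000
4 4 8841/10000
5 5 4209/5000
6 6 8007/10000
7 7 1963/2500
DF(4y) is solved at step 4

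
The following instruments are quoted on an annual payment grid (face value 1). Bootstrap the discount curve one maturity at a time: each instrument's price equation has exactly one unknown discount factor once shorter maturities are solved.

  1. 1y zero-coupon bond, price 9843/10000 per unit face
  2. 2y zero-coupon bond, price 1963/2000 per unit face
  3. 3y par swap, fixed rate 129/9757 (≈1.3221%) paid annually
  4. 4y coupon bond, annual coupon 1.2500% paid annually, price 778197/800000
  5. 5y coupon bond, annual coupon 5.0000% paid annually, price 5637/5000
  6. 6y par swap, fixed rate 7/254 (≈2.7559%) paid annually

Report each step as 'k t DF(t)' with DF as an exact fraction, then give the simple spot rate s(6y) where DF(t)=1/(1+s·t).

1 1 9843/10000
2 2 1963/2000
3 3 9613/10000
4 4 4623/5000
5 5 8903/10000
6 6 423/500
s(6y) = (1/(423/500) − 1)/(6) = 77/2538 ≈ 3.0339%

step 1 [1y] zero: DF = P = 9843/10000 ≈ 0.984300
step 2 [2y] zero: DF = P = 1963/2000 ≈ 0.981500
step 3 [3y] swap r/1=129/9757: DF=(1 − 129/9757·(0.984300+0.981500))/(1+129/9757) = 9613/10000 ≈ 0.961300
step 4 [4y] bond c/1=1/80: DF=(778197/800000 − 1/80·(0.984300+0.981500+0.961300))/(1+1/80) = 4623/5000 ≈ 0.924600
step 5 [5y] bond c/1=1/20: DF=(5637/5000 − 1/20·(0.984300+0.981500+0.961300+0.924600))/(1+1/20) = 8903/10000 ≈ 0.890300
step 6 [6y] swap r/1=7/254: DF=(1 − 7/254·(0.984300+0.981500+0.961300+0.924600+0.890300))/(1+7/254) = 423/500 ≈ 0.846000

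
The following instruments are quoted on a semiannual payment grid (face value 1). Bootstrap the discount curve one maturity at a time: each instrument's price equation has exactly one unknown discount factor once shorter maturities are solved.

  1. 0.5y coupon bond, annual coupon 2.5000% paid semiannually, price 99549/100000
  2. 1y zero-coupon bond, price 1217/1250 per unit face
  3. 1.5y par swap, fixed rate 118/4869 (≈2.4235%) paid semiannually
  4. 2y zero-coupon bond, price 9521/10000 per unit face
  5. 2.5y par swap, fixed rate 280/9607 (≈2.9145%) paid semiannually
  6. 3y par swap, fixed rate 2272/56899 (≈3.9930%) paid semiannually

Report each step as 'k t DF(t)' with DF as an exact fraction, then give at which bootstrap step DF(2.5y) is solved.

step 1 [0.5y] bond c/2=1/80: DF=(99549/100000 − 1/80·(0))/(1+1/80) = 1229/1250 ≈ 0.983200
step 2 [1y] zero: DF = P = 1217/1250 ≈ 0.973600
step 3 [1.5y] swap r/2=59/4869: DF=(1 − 59/4869·(0.983200+0.973600))/(1+59/4869) = 4823/5000 ≈ 0.964600
step 4 [2y] zero: DF = P = 9521/10000 ≈ 0.952100
step 5 [2.5y] swap r/2=140/9607: DF=(1 − 140/9607·(0.983200+0.973600+0.964600+0.952100))/(1+140/9607) = 93/100 ≈ 0.930000
step 6 [3y] swap r/2=1136/56899: DF=(1 − 1136/56899·(0.983200+0.973600+0.964600+0.952100+0.930000))/(1+1136/56899) = 554/625 ≈ 0.886400

1 1/2 1229/1250
2 1 1217/1250
3 3/2 4823/5000
4 2 9521/10000
5 5/2 93/100
6 3 554/625
DF(2.5y) is solved at step 5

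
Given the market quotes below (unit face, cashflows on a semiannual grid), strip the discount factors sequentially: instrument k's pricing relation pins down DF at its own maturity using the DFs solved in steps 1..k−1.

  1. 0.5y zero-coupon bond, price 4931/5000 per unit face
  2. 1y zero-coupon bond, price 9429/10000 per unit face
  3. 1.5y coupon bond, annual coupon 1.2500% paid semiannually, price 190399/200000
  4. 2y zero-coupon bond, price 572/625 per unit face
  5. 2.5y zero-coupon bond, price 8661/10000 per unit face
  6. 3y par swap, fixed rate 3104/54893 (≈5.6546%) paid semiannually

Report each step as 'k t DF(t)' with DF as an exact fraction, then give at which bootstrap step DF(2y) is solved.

step 1 [0.5y] zero: DF = P = 4931/5000 ≈ 0.986200
step 2 [1y] zero: DF = P = 9429/10000 ≈ 0.942900
step 3 [1.5y] bond c/2=1/160: DF=(190399/200000 − 1/160·(0.986200+0.942900))/(1+1/160) = 9341/10000 ≈ 0.934100
step 4 [2y] zero: DF = P = 572/625 ≈ 0.915200
step 5 [2.5y] zero: DF = P = 8661/10000 ≈ 0.866100
step 6 [3y] swap r/2=1552/54893: DF=(1 − 1552/54893·(0.986200+0.942900+0.934100+0.915200+0.866100))/(1+1552/54893) = 528/625 ≈ 0.844800

1 1/2 4931/5000
2 1 9429/10000
3 3/2 9341/10000
4 2 572/625
5 5/2 8661/10000
6 3 528/625
DF(2y) is solved at step 4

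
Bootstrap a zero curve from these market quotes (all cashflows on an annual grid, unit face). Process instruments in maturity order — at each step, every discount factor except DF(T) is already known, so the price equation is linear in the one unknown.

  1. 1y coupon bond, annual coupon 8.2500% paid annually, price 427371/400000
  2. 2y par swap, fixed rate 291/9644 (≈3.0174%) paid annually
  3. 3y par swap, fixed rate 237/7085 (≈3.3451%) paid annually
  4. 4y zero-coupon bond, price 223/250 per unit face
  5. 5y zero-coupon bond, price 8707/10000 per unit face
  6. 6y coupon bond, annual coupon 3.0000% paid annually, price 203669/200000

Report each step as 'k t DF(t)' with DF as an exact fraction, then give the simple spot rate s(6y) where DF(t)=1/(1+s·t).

1 1 987/1000
2 2 4709/5000
3 3 2263/2500
4 4 223/250
5 5 8707/10000
6 6 2137/2500
s(6y) = (1/(2137/2500) − 1)/(6) = 121/4274 ≈ 2.8311%

step 1 [1y] bond c/1=33/400: DF=(427371/400000 − 33/400·(0))/(1+33/400) = 987/1000 ≈ 0.987000
step 2 [2y] swap r/1=291/9644: DF=(1 − 291/9644·(0.987000))/(1+291/9644) = 4709/5000 ≈ 0.941800
step 3 [3y] swap r/1=237/7085: DF=(1 − 237/7085·(0.987000+0.941800))/(1+237/7085) = 2263/2500 ≈ 0.905200
step 4 [4y] zero: DF = P = 223/250 ≈ 0.892000
step 5 [5y] zero: DF = P = 8707/10000 ≈ 0.870700
step 6 [6y] bond c/1=3/100: DF=(203669/200000 − 3/100·(0.987000+0.941800+0.905200+0.892000+0.870700))/(1+3/100) = 2137/2500 ≈ 0.854800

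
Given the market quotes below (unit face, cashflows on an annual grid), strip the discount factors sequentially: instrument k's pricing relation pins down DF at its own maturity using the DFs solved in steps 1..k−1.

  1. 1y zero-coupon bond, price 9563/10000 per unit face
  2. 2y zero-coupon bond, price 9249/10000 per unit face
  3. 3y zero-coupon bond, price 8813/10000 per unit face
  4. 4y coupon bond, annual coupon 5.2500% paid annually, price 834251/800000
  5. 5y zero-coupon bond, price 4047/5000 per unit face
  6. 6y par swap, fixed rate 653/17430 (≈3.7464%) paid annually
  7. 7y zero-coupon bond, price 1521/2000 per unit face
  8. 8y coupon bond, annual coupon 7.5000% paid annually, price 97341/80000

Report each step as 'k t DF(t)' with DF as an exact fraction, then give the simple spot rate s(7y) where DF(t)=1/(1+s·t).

1 1 9563/10000
2 2 9249/10000
3 3 8813/10000
4 4 853/1000
5 5 4047/5000
6 6 8041/10000
7 7 1521/2000
8 8 357/500
s(7y) = (1/(1521/2000) − 1)/(7) = 479/10647 ≈ 4.4989%

step 1 [1y] zero: DF = P = 9563/10000 ≈ 0.956300
step 2 [2y] zero: DF = P = 9249/10000 ≈ 0.924900
step 3 [3y] zero: DF = P = 8813/10000 ≈ 0.881300
step 4 [4y] bond c/1=21/400: DF=(834251/800000 − 21/400·(0.956300+0.924900+0.881300))/(1+21/400) = 853/1000 ≈ 0.853000
step 5 [5y] zero: DF = P = 4047/5000 ≈ 0.809400
step 6 [6y] swap r/1=653/17430: DF=(1 − 653/17430·(0.956300+0.924900+0.881300+0.853000+0.809400))/(1+653/17430) = 8041/10000 ≈ 0.804100
step 7 [7y] zero: DF = P = 1521/2000 ≈ 0.760500
step 8 [8y] bond c/1=3/40: DF=(97341/80000 − 3/40·(0.956300+0.924900+0.881300+0.853000+0.809400+0.804100+0.760500))/(1+3/40) = 357/500 ≈ 0.714000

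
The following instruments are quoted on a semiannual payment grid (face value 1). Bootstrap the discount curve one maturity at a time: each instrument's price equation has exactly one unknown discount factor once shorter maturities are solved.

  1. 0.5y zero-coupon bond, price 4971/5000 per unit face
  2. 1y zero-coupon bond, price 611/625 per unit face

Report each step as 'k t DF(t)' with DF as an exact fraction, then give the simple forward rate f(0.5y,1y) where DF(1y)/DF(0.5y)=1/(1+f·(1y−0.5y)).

1 1/2 4971/5000
2 1 611/625
f(0.5y,1y) = ((4971/5000)/(611/625) − 1)/(1/2) = 83/2444 ≈ 3.3961%

step 1 [0.5y] zero: DF = P = 4971/5000 ≈ 0.994200
step 2 [1y] zero: DF = P = 611/625 ≈ 0.977600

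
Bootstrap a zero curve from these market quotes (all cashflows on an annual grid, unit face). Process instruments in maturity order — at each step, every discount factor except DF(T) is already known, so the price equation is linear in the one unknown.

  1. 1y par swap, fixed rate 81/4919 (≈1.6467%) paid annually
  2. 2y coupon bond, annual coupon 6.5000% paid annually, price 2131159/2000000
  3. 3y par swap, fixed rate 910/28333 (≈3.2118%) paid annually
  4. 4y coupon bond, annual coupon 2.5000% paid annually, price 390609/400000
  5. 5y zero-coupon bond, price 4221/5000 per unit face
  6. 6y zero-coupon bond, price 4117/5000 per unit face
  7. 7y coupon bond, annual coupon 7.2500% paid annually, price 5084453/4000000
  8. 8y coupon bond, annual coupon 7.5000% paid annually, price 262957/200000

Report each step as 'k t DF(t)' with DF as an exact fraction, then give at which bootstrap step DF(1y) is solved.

step 1 [1y] swap r/1=81/4919: DF=(1 − 81/4919·(0))/(1+81/4919) = 4919/5000 ≈ 0.983800
step 2 [2y] bond c/1=13/200: DF=(2131159/2000000 − 13/200·(0.983800))/(1+13/200) = 1881/2000 ≈ 0.940500
step 3 [3y] swap r/1=910/28333: DF=(1 − 910/28333·(0.983800+0.940500))/(1+910/28333) = 909/1000 ≈ 0.909000
step 4 [4y] bond c/1=1/40: DF=(390609/400000 − 1/40·(0.983800+0.940500+0.909000))/(1+1/40) = 2209/2500 ≈ 0.883600
step 5 [5y] zero: DF = P = 4221/5000 ≈ 0.844200
step 6 [6y] zero: DF = P = 4117/5000 ≈ 0.823400
step 7 [7y] bond c/1=29/400: DF=(5084453/4000000 − 29/400·(0.983800+0.940500+0.909000+0.883600+0.844200+0.823400))/(1+29/400) = 2053/2500 ≈ 0.821200
step 8 [8y] bond c/1=3/40: DF=(262957/200000 − 3/40·(0.983800+0.940500+0.909000+0.883600+0.844200+0.823400+0.821200))/(1+3/40) = 7901/10000 ≈ 0.790100

1 1 4919/5000
2 2 1881/2000
3 3 909/1000
4 4 2209/2500
5 5 4221/5000
6 6 4117/5000
7 7 2053/2500
8 8 7901/10000
DF(1y) is solved at step 1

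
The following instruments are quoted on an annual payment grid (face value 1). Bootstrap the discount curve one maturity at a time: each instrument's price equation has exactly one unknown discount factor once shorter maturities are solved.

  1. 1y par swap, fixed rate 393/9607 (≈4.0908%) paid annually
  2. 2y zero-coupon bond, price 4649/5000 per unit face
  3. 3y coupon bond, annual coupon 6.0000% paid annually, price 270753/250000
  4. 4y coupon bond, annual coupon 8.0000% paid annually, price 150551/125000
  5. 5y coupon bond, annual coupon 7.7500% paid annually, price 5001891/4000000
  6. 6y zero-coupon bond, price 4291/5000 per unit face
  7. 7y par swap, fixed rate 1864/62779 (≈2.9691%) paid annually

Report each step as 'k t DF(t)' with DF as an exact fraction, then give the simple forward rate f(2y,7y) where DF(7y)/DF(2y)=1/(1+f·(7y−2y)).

1 1 9607/10000
2 2 4649/5000
3 3 9147/10000
4 4 4537/5000
5 5 1787/2000
6 6 4291/5000
7 7 1017/1250
f(2y,7y) = ((4649/5000)/(1017/1250) − 1)/(5) = 581/20340 ≈ 2.8564%

step 1 [1y] swap r/1=393/9607: DF=(1 − 393/9607·(0))/(1+393/9607) = 9607/10000 ≈ 0.960700
step 2 [2y] zero: DF = P = 4649/5000 ≈ 0.929800
step 3 [3y] bond c/1=3/50: DF=(270753/250000 − 3/50·(0.960700+0.929800))/(1+3/50) = 9147/10000 ≈ 0.914700
step 4 [4y] bond c/1=2/25: DF=(150551/125000 − 2/25·(0.960700+0.929800+0.914700))/(1+2/25) = 4537/5000 ≈ 0.907400
step 5 [5y] bond c/1=31/400: DF=(5001891/4000000 − 31/400·(0.960700+0.929800+0.914700+0.907400))/(1+31/400) = 1787/2000 ≈ 0.893500
step 6 [6y] zero: DF = P = 4291/5000 ≈ 0.858200
step 7 [7y] swap r/1=1864/62779: DF=(1 − 1864/62779·(0.960700+0.929800+0.914700+0.907400+0.893500+0.858200))/(1+1864/62779) = 1017/1250 ≈ 0.813600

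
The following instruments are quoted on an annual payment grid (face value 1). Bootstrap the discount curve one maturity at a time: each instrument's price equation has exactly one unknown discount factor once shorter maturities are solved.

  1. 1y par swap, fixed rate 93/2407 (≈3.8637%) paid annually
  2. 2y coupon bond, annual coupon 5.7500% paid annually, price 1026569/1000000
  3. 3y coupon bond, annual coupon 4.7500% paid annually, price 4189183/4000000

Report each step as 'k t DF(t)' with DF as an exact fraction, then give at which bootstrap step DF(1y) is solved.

1 1 2407/2500
2 2 574/625
3 3 1829/2000
DF(1y) is solved at step 1

step 1 [1y] swap r/1=93/2407: DF=(1 − 93/2407·(0))/(1+93/2407) = 2407/2500 ≈ 0.962800
step 2 [2y] bond c/1=23/400: DF=(1026569/1000000 − 23/400·(0.962800))/(1+23/400) = 574/625 ≈ 0.918400
step 3 [3y] bond c/1=19/400: DF=(4189183/4000000 − 19/400·(0.962800+0.918400))/(1+19/400) = 1829/2000 ≈ 0.914500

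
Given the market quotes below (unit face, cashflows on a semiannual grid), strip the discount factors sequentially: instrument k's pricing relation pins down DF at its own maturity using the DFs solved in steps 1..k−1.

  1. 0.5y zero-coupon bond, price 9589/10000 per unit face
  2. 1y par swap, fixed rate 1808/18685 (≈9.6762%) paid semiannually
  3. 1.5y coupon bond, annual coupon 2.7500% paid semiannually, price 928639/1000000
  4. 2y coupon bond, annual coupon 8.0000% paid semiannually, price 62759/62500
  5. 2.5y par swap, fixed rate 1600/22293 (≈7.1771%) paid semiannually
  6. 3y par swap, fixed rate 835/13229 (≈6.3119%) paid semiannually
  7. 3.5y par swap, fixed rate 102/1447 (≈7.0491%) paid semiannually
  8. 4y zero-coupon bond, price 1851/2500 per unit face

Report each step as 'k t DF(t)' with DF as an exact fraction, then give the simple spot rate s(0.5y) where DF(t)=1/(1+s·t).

1 1/2 9589/10000
2 1 1137/1250
3 3/2 8907/10000
4 2 4297/5000
5 5/2 21/25
6 3 833/1000
7 7/2 3929/5000
8 4 1851/2500
s(0.5y) = (1/(9589/10000) − 1)/(1/2) = 822/9589 ≈ 8.5723%

step 1 [0.5y] zero: DF = P = 9589/10000 ≈ 0.958900
step 2 [1y] swap r/2=904/18685: DF=(1 − 904/18685·(0.958900))/(1+904/18685) = 1137/1250 ≈ 0.909600
step 3 [1.5y] bond c/2=11/800: DF=(928639/1000000 − 11/800·(0.958900+0.909600))/(1+11/800) = 8907/10000 ≈ 0.890700
step 4 [2y] bond c/2=1/25: DF=(62759/62500 − 1/25·(0.958900+0.909600+0.890700))/(1+1/25) = 4297/5000 ≈ 0.859400
step 5 [2.5y] swap r/2=800/22293: DF=(1 − 800/22293·(0.958900+0.909600+0.890700+0.859400))/(1+800/22293) = 21/25 ≈ 0.840000
step 6 [3y] swap r/2=835/26458: DF=(1 − 835/26458·(0.958900+0.909600+0.890700+0.859400+0.840000))/(1+835/26458) = 833/1000 ≈ 0.833000
step 7 [3.5y] swap r/2=51/1447: DF=(1 − 51/1447·(0.958900+0.909600+0.890700+0.859400+0.840000+0.833000))/(1+51/1447) = 3929/5000 ≈ 0.785800
step 8 [4y] zero: DF = P = 1851/2500 ≈ 0.740400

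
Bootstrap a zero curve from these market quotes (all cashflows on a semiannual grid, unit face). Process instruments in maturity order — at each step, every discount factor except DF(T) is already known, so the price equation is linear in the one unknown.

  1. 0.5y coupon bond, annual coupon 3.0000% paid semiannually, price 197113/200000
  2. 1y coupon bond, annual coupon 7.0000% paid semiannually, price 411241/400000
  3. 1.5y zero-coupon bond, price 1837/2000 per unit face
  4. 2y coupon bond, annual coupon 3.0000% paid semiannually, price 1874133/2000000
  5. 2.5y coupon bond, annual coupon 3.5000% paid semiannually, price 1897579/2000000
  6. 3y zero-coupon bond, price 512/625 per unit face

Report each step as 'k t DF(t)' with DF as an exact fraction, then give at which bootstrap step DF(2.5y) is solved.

step 1 [0.5y] bond c/2=3/200: DF=(197113/200000 − 3/200·(0))/(1+3/200) = 971/1000 ≈ 0.971000
step 2 [1y] bond c/2=7/200: DF=(411241/400000 − 7/200·(0.971000))/(1+7/200) = 1921/2000 ≈ 0.960500
step 3 [1.5y] zero: DF = P = 1837/2000 ≈ 0.918500
step 4 [2y] bond c/2=3/200: DF=(1874133/2000000 − 3/200·(0.971000+0.960500+0.918500))/(1+3/200) = 8811/10000 ≈ 0.881100
step 5 [2.5y] bond c/2=7/400: DF=(1897579/2000000 − 7/400·(0.971000+0.960500+0.918500+0.881100))/(1+7/400) = 8683/10000 ≈ 0.868300
step 6 [3y] zero: DF = P = 512/625 ≈ 0.819200

1 1/2 971/1000
2 1 1921/2000
3 3/2 1837/2000
4 2 8811/10000
5 5/2 8683/10000
6 3 512/625
DF(2.5y) is solved at step 5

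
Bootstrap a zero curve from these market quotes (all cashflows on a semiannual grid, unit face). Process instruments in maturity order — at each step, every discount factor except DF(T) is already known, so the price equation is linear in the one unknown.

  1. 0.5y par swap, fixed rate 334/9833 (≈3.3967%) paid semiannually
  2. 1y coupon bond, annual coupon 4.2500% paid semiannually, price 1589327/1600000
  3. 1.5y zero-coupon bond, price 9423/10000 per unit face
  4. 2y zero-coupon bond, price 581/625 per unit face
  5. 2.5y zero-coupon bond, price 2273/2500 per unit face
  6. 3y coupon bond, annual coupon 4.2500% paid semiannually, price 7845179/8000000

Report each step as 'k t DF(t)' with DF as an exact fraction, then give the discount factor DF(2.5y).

1 1/2 9833/10000
2 1 4761/5000
3 3/2 9423/10000
4 2 581/625
5 5/2 2273/2500
6 3 8621/10000
DF(2.5y) = 2273/2500 ≈ 0.909200

step 1 [0.5y] swap r/2=167/9833: DF=(1 − 167/9833·(0))/(1+167/9833) = 9833/10000 ≈ 0.983300
step 2 [1y] bond c/2=17/800: DF=(1589327/1600000 − 17/800·(0.983300))/(1+17/800) = 4761/5000 ≈ 0.952200
step 3 [1.5y] zero: DF = P = 9423/10000 ≈ 0.942300
step 4 [2y] zero: DF = P = 581/625 ≈ 0.929600
step 5 [2.5y] zero: DF = P = 2273/2500 ≈ 0.909200
step 6 [3y] bond c/2=17/800: DF=(7845179/8000000 − 17/800·(0.983300+0.952200+0.942300+0.929600+0.909200))/(1+17/800) = 8621/10000 ≈ 0.862100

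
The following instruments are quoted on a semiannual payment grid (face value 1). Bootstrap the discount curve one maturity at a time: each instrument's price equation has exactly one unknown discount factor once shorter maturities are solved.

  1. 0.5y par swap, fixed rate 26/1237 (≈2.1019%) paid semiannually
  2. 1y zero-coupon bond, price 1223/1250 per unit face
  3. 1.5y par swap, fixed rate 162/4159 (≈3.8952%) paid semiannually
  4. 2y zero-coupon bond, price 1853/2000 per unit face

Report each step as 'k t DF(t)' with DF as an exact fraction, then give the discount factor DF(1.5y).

step 1 [0.5y] swap r/2=13/1237: DF=(1 − 13/1237·(0))/(1+13/1237) = 1237/1250 ≈ 0.989600
step 2 [1y] zero: DF = P = 1223/1250 ≈ 0.978400
step 3 [1.5y] swap r/2=81/4159: DF=(1 − 81/4159·(0.989600+0.978400))/(1+81/4159) = 9433/10000 ≈ 0.943300
step 4 [2y] zero: DF = P = 1853/2000 ≈ 0.926500

1 1/2 1237/1250
2 1 1223/1250
3 3/2 9433/10000
4 2 1853/2000
DF(1.5y) = 9433/10000 ≈ 0.943300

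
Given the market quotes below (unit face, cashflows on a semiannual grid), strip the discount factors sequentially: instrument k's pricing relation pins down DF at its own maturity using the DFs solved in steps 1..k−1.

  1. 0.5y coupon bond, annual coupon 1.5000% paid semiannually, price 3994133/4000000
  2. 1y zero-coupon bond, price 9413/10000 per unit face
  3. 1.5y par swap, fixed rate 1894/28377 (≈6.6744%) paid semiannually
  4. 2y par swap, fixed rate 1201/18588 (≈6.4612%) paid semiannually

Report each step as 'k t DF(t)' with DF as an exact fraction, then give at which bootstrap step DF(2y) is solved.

step 1 [0.5y] bond c/2=3/400: DF=(3994133/4000000 − 3/400·(0))/(1+3/400) = 9911/10000 ≈ 0.991100
step 2 [1y] zero: DF = P = 9413/10000 ≈ 0.941300
step 3 [1.5y] swap r/2=947/28377: DF=(1 − 947/28377·(0.991100+0.941300))/(1+947/28377) = 9053/10000 ≈ 0.905300
step 4 [2y] swap r/2=1201/37176: DF=(1 − 1201/37176·(0.991100+0.941300+0.905300))/(1+1201/37176) = 8799/10000 ≈ 0.879900

1 1/2 9911/10000
2 1 9413/10000
3 3/2 9053/10000
4 2 8799/10000
DF(2y) is solved at step 4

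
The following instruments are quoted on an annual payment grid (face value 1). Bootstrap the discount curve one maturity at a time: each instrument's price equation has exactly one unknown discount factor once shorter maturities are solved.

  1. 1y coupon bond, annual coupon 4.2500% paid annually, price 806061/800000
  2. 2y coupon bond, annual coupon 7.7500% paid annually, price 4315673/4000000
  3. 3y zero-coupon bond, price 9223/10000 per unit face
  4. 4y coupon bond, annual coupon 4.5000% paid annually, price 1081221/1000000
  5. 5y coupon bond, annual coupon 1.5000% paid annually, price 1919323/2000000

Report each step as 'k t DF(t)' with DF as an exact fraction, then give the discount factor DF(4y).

1 1 1933/2000
2 2 4659/5000
3 3 9223/10000
4 4 2283/2500
5 5 8903/10000
DF(4y) = 2283/2500 ≈ 0.913200

step 1 [1y] bond c/1=17/400: DF=(806061/800000 − 17/400·(0))/(1+17/400) = 1933/2000 ≈ 0.966500
step 2 [2y] bond c/1=31/400: DF=(4315673/4000000 − 31/400·(0.966500))/(1+31/400) = 4659/5000 ≈ 0.931800
step 3 [3y] zero: DF = P = 9223/10000 ≈ 0.922300
step 4 [4y] bond c/1=9/200: DF=(1081221/1000000 − 9/200·(0.966500+0.931800+0.922300))/(1+9/200) = 2283/2500 ≈ 0.913200
step 5 [5y] bond c/1=3/200: DF=(1919323/2000000 − 3/200·(0.966500+0.931800+0.922300+0.913200))/(1+3/200) = 8903/10000 ≈ 0.890300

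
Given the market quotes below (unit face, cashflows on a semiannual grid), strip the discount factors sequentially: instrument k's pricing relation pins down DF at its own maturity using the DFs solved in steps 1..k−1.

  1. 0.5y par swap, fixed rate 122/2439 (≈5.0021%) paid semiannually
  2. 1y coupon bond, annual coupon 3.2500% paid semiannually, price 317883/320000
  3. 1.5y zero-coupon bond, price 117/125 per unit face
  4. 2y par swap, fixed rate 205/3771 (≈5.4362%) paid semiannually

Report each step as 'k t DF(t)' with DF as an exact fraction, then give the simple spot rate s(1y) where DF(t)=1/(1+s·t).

1 1/2 2439/2500
2 1 9619/10000
3 3/2 117/125
4 2 359/400
s(1y) = (1/(9619/10000) − 1)/(1) = 381/9619 ≈ 3.9609%

step 1 [0.5y] swap r/2=61/2439: DF=(1 − 61/2439·(0))/(1+61/2439) = 2439/2500 ≈ 0.975600
step 2 [1y] bond c/2=13/800: DF=(317883/320000 − 13/800·(0.975600))/(1+13/800) = 9619/10000 ≈ 0.961900
step 3 [1.5y] zero: DF = P = 117/125 ≈ 0.936000
step 4 [2y] swap r/2=205/7542: DF=(1 − 205/7542·(0.975600+0.961900+0.936000))/(1+205/7542) = 359/400 ≈ 0.897500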